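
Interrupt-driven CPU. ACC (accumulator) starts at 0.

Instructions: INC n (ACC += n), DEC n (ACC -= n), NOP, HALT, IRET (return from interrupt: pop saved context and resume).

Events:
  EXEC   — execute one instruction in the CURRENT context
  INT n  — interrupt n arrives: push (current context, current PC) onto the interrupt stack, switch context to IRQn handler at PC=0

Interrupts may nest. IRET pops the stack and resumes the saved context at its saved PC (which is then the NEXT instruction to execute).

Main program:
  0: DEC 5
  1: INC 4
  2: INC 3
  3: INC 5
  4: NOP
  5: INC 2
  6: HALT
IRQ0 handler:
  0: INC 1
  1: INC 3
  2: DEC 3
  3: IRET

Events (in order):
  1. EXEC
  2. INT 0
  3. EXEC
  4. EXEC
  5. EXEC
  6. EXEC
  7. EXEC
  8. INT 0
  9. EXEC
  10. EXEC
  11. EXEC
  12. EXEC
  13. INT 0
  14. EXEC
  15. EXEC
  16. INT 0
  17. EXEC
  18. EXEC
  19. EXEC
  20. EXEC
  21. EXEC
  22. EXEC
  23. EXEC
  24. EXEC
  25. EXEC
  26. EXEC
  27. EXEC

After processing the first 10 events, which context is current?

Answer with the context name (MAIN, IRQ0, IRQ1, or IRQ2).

Event 1 (EXEC): [MAIN] PC=0: DEC 5 -> ACC=-5
Event 2 (INT 0): INT 0 arrives: push (MAIN, PC=1), enter IRQ0 at PC=0 (depth now 1)
Event 3 (EXEC): [IRQ0] PC=0: INC 1 -> ACC=-4
Event 4 (EXEC): [IRQ0] PC=1: INC 3 -> ACC=-1
Event 5 (EXEC): [IRQ0] PC=2: DEC 3 -> ACC=-4
Event 6 (EXEC): [IRQ0] PC=3: IRET -> resume MAIN at PC=1 (depth now 0)
Event 7 (EXEC): [MAIN] PC=1: INC 4 -> ACC=0
Event 8 (INT 0): INT 0 arrives: push (MAIN, PC=2), enter IRQ0 at PC=0 (depth now 1)
Event 9 (EXEC): [IRQ0] PC=0: INC 1 -> ACC=1
Event 10 (EXEC): [IRQ0] PC=1: INC 3 -> ACC=4

Answer: IRQ0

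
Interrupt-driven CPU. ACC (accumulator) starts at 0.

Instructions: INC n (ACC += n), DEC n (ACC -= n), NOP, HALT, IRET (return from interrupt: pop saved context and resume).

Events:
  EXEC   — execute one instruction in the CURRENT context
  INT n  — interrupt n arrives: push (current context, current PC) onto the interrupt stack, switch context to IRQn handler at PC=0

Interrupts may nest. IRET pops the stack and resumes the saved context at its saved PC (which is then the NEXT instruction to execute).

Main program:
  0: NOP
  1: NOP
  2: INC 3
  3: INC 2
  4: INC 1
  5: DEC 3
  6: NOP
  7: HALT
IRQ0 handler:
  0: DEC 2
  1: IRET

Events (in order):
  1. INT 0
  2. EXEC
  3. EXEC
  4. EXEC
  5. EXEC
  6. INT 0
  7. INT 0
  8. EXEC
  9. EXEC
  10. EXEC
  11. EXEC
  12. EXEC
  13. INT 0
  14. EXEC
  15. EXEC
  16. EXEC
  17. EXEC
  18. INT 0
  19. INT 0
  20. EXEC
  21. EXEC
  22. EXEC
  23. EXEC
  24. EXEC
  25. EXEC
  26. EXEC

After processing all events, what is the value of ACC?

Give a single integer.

Answer: -9

Derivation:
Event 1 (INT 0): INT 0 arrives: push (MAIN, PC=0), enter IRQ0 at PC=0 (depth now 1)
Event 2 (EXEC): [IRQ0] PC=0: DEC 2 -> ACC=-2
Event 3 (EXEC): [IRQ0] PC=1: IRET -> resume MAIN at PC=0 (depth now 0)
Event 4 (EXEC): [MAIN] PC=0: NOP
Event 5 (EXEC): [MAIN] PC=1: NOP
Event 6 (INT 0): INT 0 arrives: push (MAIN, PC=2), enter IRQ0 at PC=0 (depth now 1)
Event 7 (INT 0): INT 0 arrives: push (IRQ0, PC=0), enter IRQ0 at PC=0 (depth now 2)
Event 8 (EXEC): [IRQ0] PC=0: DEC 2 -> ACC=-4
Event 9 (EXEC): [IRQ0] PC=1: IRET -> resume IRQ0 at PC=0 (depth now 1)
Event 10 (EXEC): [IRQ0] PC=0: DEC 2 -> ACC=-6
Event 11 (EXEC): [IRQ0] PC=1: IRET -> resume MAIN at PC=2 (depth now 0)
Event 12 (EXEC): [MAIN] PC=2: INC 3 -> ACC=-3
Event 13 (INT 0): INT 0 arrives: push (MAIN, PC=3), enter IRQ0 at PC=0 (depth now 1)
Event 14 (EXEC): [IRQ0] PC=0: DEC 2 -> ACC=-5
Event 15 (EXEC): [IRQ0] PC=1: IRET -> resume MAIN at PC=3 (depth now 0)
Event 16 (EXEC): [MAIN] PC=3: INC 2 -> ACC=-3
Event 17 (EXEC): [MAIN] PC=4: INC 1 -> ACC=-2
Event 18 (INT 0): INT 0 arrives: push (MAIN, PC=5), enter IRQ0 at PC=0 (depth now 1)
Event 19 (INT 0): INT 0 arrives: push (IRQ0, PC=0), enter IRQ0 at PC=0 (depth now 2)
Event 20 (EXEC): [IRQ0] PC=0: DEC 2 -> ACC=-4
Event 21 (EXEC): [IRQ0] PC=1: IRET -> resume IRQ0 at PC=0 (depth now 1)
Event 22 (EXEC): [IRQ0] PC=0: DEC 2 -> ACC=-6
Event 23 (EXEC): [IRQ0] PC=1: IRET -> resume MAIN at PC=5 (depth now 0)
Event 24 (EXEC): [MAIN] PC=5: DEC 3 -> ACC=-9
Event 25 (EXEC): [MAIN] PC=6: NOP
Event 26 (EXEC): [MAIN] PC=7: HALT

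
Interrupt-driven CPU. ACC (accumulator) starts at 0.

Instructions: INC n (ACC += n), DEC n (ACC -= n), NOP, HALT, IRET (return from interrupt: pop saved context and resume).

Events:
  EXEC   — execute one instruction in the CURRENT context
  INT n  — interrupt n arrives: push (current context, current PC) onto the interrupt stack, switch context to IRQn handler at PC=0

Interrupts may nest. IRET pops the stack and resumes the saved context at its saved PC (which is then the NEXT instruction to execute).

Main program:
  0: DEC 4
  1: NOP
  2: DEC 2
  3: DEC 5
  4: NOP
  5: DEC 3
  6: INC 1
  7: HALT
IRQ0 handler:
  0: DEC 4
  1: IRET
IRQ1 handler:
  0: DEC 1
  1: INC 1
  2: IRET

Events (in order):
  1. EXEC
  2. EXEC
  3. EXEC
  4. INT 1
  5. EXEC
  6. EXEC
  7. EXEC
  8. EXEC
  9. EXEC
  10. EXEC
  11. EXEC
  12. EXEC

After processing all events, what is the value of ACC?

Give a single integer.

Event 1 (EXEC): [MAIN] PC=0: DEC 4 -> ACC=-4
Event 2 (EXEC): [MAIN] PC=1: NOP
Event 3 (EXEC): [MAIN] PC=2: DEC 2 -> ACC=-6
Event 4 (INT 1): INT 1 arrives: push (MAIN, PC=3), enter IRQ1 at PC=0 (depth now 1)
Event 5 (EXEC): [IRQ1] PC=0: DEC 1 -> ACC=-7
Event 6 (EXEC): [IRQ1] PC=1: INC 1 -> ACC=-6
Event 7 (EXEC): [IRQ1] PC=2: IRET -> resume MAIN at PC=3 (depth now 0)
Event 8 (EXEC): [MAIN] PC=3: DEC 5 -> ACC=-11
Event 9 (EXEC): [MAIN] PC=4: NOP
Event 10 (EXEC): [MAIN] PC=5: DEC 3 -> ACC=-14
Event 11 (EXEC): [MAIN] PC=6: INC 1 -> ACC=-13
Event 12 (EXEC): [MAIN] PC=7: HALT

Answer: -13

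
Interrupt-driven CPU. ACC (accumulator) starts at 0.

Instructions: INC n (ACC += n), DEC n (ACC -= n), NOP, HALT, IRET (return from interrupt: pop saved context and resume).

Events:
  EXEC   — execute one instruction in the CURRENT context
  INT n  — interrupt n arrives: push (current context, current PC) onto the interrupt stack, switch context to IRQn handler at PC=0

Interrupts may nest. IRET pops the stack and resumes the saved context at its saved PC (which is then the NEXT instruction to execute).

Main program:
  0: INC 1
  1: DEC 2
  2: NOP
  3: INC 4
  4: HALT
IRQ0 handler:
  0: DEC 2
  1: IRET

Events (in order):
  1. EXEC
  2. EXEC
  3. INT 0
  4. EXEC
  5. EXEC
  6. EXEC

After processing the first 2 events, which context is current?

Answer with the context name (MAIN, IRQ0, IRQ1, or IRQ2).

Answer: MAIN

Derivation:
Event 1 (EXEC): [MAIN] PC=0: INC 1 -> ACC=1
Event 2 (EXEC): [MAIN] PC=1: DEC 2 -> ACC=-1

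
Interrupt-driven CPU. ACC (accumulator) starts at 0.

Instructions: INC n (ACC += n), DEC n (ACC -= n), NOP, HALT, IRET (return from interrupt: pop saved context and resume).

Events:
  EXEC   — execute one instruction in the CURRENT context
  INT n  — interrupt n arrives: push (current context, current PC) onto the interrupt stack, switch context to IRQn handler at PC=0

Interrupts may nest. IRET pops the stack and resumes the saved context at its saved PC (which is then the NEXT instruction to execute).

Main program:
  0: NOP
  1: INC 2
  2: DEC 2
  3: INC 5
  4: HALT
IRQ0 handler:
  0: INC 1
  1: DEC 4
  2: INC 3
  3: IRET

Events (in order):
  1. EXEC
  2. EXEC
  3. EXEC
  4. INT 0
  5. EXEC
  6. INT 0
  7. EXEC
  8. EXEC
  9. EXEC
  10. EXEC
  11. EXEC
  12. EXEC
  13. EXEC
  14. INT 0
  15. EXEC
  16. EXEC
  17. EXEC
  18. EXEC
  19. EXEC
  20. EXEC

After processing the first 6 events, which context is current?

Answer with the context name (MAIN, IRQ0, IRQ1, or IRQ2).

Event 1 (EXEC): [MAIN] PC=0: NOP
Event 2 (EXEC): [MAIN] PC=1: INC 2 -> ACC=2
Event 3 (EXEC): [MAIN] PC=2: DEC 2 -> ACC=0
Event 4 (INT 0): INT 0 arrives: push (MAIN, PC=3), enter IRQ0 at PC=0 (depth now 1)
Event 5 (EXEC): [IRQ0] PC=0: INC 1 -> ACC=1
Event 6 (INT 0): INT 0 arrives: push (IRQ0, PC=1), enter IRQ0 at PC=0 (depth now 2)

Answer: IRQ0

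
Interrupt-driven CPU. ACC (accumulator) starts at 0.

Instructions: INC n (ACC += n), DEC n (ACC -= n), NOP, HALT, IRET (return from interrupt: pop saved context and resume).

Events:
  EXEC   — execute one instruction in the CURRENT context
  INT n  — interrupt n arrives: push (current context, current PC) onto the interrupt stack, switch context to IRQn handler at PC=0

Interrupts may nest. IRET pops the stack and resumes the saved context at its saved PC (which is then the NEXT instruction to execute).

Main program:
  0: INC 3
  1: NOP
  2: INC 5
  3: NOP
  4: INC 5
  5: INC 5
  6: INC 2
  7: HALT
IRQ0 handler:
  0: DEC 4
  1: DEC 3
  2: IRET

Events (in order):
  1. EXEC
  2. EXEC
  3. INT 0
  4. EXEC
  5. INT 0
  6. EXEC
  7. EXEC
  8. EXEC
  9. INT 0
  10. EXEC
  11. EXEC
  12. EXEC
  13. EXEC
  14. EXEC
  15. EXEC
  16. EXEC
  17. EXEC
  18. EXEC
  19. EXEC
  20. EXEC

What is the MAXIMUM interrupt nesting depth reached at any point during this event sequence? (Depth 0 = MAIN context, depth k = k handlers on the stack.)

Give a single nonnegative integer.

Answer: 2

Derivation:
Event 1 (EXEC): [MAIN] PC=0: INC 3 -> ACC=3 [depth=0]
Event 2 (EXEC): [MAIN] PC=1: NOP [depth=0]
Event 3 (INT 0): INT 0 arrives: push (MAIN, PC=2), enter IRQ0 at PC=0 (depth now 1) [depth=1]
Event 4 (EXEC): [IRQ0] PC=0: DEC 4 -> ACC=-1 [depth=1]
Event 5 (INT 0): INT 0 arrives: push (IRQ0, PC=1), enter IRQ0 at PC=0 (depth now 2) [depth=2]
Event 6 (EXEC): [IRQ0] PC=0: DEC 4 -> ACC=-5 [depth=2]
Event 7 (EXEC): [IRQ0] PC=1: DEC 3 -> ACC=-8 [depth=2]
Event 8 (EXEC): [IRQ0] PC=2: IRET -> resume IRQ0 at PC=1 (depth now 1) [depth=1]
Event 9 (INT 0): INT 0 arrives: push (IRQ0, PC=1), enter IRQ0 at PC=0 (depth now 2) [depth=2]
Event 10 (EXEC): [IRQ0] PC=0: DEC 4 -> ACC=-12 [depth=2]
Event 11 (EXEC): [IRQ0] PC=1: DEC 3 -> ACC=-15 [depth=2]
Event 12 (EXEC): [IRQ0] PC=2: IRET -> resume IRQ0 at PC=1 (depth now 1) [depth=1]
Event 13 (EXEC): [IRQ0] PC=1: DEC 3 -> ACC=-18 [depth=1]
Event 14 (EXEC): [IRQ0] PC=2: IRET -> resume MAIN at PC=2 (depth now 0) [depth=0]
Event 15 (EXEC): [MAIN] PC=2: INC 5 -> ACC=-13 [depth=0]
Event 16 (EXEC): [MAIN] PC=3: NOP [depth=0]
Event 17 (EXEC): [MAIN] PC=4: INC 5 -> ACC=-8 [depth=0]
Event 18 (EXEC): [MAIN] PC=5: INC 5 -> ACC=-3 [depth=0]
Event 19 (EXEC): [MAIN] PC=6: INC 2 -> ACC=-1 [depth=0]
Event 20 (EXEC): [MAIN] PC=7: HALT [depth=0]
Max depth observed: 2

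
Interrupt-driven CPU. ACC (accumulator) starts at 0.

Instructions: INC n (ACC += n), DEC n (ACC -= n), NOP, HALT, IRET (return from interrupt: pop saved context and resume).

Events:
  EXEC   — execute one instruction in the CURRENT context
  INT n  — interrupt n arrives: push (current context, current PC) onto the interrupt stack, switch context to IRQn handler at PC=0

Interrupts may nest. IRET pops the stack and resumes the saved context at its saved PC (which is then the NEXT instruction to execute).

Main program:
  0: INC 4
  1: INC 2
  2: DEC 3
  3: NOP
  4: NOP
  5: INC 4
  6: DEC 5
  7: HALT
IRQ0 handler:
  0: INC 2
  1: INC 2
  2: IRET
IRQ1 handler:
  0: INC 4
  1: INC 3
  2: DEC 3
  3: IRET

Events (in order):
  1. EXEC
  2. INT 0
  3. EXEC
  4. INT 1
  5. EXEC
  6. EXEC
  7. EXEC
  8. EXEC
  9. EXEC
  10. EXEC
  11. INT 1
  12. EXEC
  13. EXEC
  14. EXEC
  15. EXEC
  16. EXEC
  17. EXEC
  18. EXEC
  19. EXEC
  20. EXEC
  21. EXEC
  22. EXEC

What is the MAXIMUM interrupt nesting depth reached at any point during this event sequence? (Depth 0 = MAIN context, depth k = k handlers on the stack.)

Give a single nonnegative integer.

Event 1 (EXEC): [MAIN] PC=0: INC 4 -> ACC=4 [depth=0]
Event 2 (INT 0): INT 0 arrives: push (MAIN, PC=1), enter IRQ0 at PC=0 (depth now 1) [depth=1]
Event 3 (EXEC): [IRQ0] PC=0: INC 2 -> ACC=6 [depth=1]
Event 4 (INT 1): INT 1 arrives: push (IRQ0, PC=1), enter IRQ1 at PC=0 (depth now 2) [depth=2]
Event 5 (EXEC): [IRQ1] PC=0: INC 4 -> ACC=10 [depth=2]
Event 6 (EXEC): [IRQ1] PC=1: INC 3 -> ACC=13 [depth=2]
Event 7 (EXEC): [IRQ1] PC=2: DEC 3 -> ACC=10 [depth=2]
Event 8 (EXEC): [IRQ1] PC=3: IRET -> resume IRQ0 at PC=1 (depth now 1) [depth=1]
Event 9 (EXEC): [IRQ0] PC=1: INC 2 -> ACC=12 [depth=1]
Event 10 (EXEC): [IRQ0] PC=2: IRET -> resume MAIN at PC=1 (depth now 0) [depth=0]
Event 11 (INT 1): INT 1 arrives: push (MAIN, PC=1), enter IRQ1 at PC=0 (depth now 1) [depth=1]
Event 12 (EXEC): [IRQ1] PC=0: INC 4 -> ACC=16 [depth=1]
Event 13 (EXEC): [IRQ1] PC=1: INC 3 -> ACC=19 [depth=1]
Event 14 (EXEC): [IRQ1] PC=2: DEC 3 -> ACC=16 [depth=1]
Event 15 (EXEC): [IRQ1] PC=3: IRET -> resume MAIN at PC=1 (depth now 0) [depth=0]
Event 16 (EXEC): [MAIN] PC=1: INC 2 -> ACC=18 [depth=0]
Event 17 (EXEC): [MAIN] PC=2: DEC 3 -> ACC=15 [depth=0]
Event 18 (EXEC): [MAIN] PC=3: NOP [depth=0]
Event 19 (EXEC): [MAIN] PC=4: NOP [depth=0]
Event 20 (EXEC): [MAIN] PC=5: INC 4 -> ACC=19 [depth=0]
Event 21 (EXEC): [MAIN] PC=6: DEC 5 -> ACC=14 [depth=0]
Event 22 (EXEC): [MAIN] PC=7: HALT [depth=0]
Max depth observed: 2

Answer: 2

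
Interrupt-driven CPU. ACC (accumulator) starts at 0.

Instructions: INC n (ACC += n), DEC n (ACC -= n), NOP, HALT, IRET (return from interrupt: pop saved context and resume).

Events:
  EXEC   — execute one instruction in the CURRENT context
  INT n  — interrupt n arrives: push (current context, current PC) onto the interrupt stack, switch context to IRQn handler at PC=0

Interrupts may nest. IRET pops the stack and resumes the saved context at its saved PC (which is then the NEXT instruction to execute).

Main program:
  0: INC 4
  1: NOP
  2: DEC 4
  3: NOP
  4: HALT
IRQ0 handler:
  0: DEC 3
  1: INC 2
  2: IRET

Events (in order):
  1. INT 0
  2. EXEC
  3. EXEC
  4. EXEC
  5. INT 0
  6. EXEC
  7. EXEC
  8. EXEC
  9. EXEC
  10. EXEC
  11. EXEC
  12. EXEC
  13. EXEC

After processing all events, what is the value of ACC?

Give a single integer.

Answer: -2

Derivation:
Event 1 (INT 0): INT 0 arrives: push (MAIN, PC=0), enter IRQ0 at PC=0 (depth now 1)
Event 2 (EXEC): [IRQ0] PC=0: DEC 3 -> ACC=-3
Event 3 (EXEC): [IRQ0] PC=1: INC 2 -> ACC=-1
Event 4 (EXEC): [IRQ0] PC=2: IRET -> resume MAIN at PC=0 (depth now 0)
Event 5 (INT 0): INT 0 arrives: push (MAIN, PC=0), enter IRQ0 at PC=0 (depth now 1)
Event 6 (EXEC): [IRQ0] PC=0: DEC 3 -> ACC=-4
Event 7 (EXEC): [IRQ0] PC=1: INC 2 -> ACC=-2
Event 8 (EXEC): [IRQ0] PC=2: IRET -> resume MAIN at PC=0 (depth now 0)
Event 9 (EXEC): [MAIN] PC=0: INC 4 -> ACC=2
Event 10 (EXEC): [MAIN] PC=1: NOP
Event 11 (EXEC): [MAIN] PC=2: DEC 4 -> ACC=-2
Event 12 (EXEC): [MAIN] PC=3: NOP
Event 13 (EXEC): [MAIN] PC=4: HALT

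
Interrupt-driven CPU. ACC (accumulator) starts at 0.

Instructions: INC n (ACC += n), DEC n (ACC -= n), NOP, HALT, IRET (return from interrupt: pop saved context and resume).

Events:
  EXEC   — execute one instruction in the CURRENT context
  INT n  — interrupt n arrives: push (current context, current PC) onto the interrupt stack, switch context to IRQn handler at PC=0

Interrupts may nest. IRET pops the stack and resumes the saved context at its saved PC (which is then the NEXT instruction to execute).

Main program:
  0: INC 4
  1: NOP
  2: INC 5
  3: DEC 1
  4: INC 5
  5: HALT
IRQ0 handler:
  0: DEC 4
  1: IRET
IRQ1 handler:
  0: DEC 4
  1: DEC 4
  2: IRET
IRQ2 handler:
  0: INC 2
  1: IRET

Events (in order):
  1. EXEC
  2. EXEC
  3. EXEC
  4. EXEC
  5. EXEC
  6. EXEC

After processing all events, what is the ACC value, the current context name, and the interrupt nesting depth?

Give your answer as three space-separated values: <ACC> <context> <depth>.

Event 1 (EXEC): [MAIN] PC=0: INC 4 -> ACC=4
Event 2 (EXEC): [MAIN] PC=1: NOP
Event 3 (EXEC): [MAIN] PC=2: INC 5 -> ACC=9
Event 4 (EXEC): [MAIN] PC=3: DEC 1 -> ACC=8
Event 5 (EXEC): [MAIN] PC=4: INC 5 -> ACC=13
Event 6 (EXEC): [MAIN] PC=5: HALT

Answer: 13 MAIN 0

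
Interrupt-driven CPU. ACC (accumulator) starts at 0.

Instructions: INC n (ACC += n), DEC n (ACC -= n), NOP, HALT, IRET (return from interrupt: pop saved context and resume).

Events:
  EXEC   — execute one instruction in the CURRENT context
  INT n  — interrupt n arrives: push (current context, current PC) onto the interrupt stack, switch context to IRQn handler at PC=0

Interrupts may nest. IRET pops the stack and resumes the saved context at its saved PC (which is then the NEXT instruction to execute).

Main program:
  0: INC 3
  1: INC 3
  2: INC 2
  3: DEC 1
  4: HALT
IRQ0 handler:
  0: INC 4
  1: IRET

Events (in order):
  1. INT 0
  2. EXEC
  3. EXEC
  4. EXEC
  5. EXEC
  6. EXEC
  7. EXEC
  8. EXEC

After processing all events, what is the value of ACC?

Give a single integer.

Event 1 (INT 0): INT 0 arrives: push (MAIN, PC=0), enter IRQ0 at PC=0 (depth now 1)
Event 2 (EXEC): [IRQ0] PC=0: INC 4 -> ACC=4
Event 3 (EXEC): [IRQ0] PC=1: IRET -> resume MAIN at PC=0 (depth now 0)
Event 4 (EXEC): [MAIN] PC=0: INC 3 -> ACC=7
Event 5 (EXEC): [MAIN] PC=1: INC 3 -> ACC=10
Event 6 (EXEC): [MAIN] PC=2: INC 2 -> ACC=12
Event 7 (EXEC): [MAIN] PC=3: DEC 1 -> ACC=11
Event 8 (EXEC): [MAIN] PC=4: HALT

Answer: 11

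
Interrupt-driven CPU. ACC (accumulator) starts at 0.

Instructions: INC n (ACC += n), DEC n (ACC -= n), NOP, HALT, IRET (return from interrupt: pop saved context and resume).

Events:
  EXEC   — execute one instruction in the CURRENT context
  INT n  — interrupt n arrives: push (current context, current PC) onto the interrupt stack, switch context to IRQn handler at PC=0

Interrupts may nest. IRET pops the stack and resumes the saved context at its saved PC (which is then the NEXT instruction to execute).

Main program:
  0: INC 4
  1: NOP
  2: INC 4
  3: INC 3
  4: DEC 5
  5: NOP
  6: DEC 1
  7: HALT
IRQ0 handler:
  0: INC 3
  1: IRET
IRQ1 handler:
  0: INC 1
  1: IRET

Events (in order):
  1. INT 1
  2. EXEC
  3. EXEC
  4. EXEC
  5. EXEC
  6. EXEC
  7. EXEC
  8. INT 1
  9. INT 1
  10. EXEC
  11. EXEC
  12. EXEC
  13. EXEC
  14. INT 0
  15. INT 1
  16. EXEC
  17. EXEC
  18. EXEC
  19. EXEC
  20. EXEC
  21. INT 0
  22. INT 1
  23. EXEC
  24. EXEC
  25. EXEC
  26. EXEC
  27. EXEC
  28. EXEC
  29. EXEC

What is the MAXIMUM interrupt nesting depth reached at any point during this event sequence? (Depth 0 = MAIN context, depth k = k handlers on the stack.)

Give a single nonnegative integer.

Answer: 2

Derivation:
Event 1 (INT 1): INT 1 arrives: push (MAIN, PC=0), enter IRQ1 at PC=0 (depth now 1) [depth=1]
Event 2 (EXEC): [IRQ1] PC=0: INC 1 -> ACC=1 [depth=1]
Event 3 (EXEC): [IRQ1] PC=1: IRET -> resume MAIN at PC=0 (depth now 0) [depth=0]
Event 4 (EXEC): [MAIN] PC=0: INC 4 -> ACC=5 [depth=0]
Event 5 (EXEC): [MAIN] PC=1: NOP [depth=0]
Event 6 (EXEC): [MAIN] PC=2: INC 4 -> ACC=9 [depth=0]
Event 7 (EXEC): [MAIN] PC=3: INC 3 -> ACC=12 [depth=0]
Event 8 (INT 1): INT 1 arrives: push (MAIN, PC=4), enter IRQ1 at PC=0 (depth now 1) [depth=1]
Event 9 (INT 1): INT 1 arrives: push (IRQ1, PC=0), enter IRQ1 at PC=0 (depth now 2) [depth=2]
Event 10 (EXEC): [IRQ1] PC=0: INC 1 -> ACC=13 [depth=2]
Event 11 (EXEC): [IRQ1] PC=1: IRET -> resume IRQ1 at PC=0 (depth now 1) [depth=1]
Event 12 (EXEC): [IRQ1] PC=0: INC 1 -> ACC=14 [depth=1]
Event 13 (EXEC): [IRQ1] PC=1: IRET -> resume MAIN at PC=4 (depth now 0) [depth=0]
Event 14 (INT 0): INT 0 arrives: push (MAIN, PC=4), enter IRQ0 at PC=0 (depth now 1) [depth=1]
Event 15 (INT 1): INT 1 arrives: push (IRQ0, PC=0), enter IRQ1 at PC=0 (depth now 2) [depth=2]
Event 16 (EXEC): [IRQ1] PC=0: INC 1 -> ACC=15 [depth=2]
Event 17 (EXEC): [IRQ1] PC=1: IRET -> resume IRQ0 at PC=0 (depth now 1) [depth=1]
Event 18 (EXEC): [IRQ0] PC=0: INC 3 -> ACC=18 [depth=1]
Event 19 (EXEC): [IRQ0] PC=1: IRET -> resume MAIN at PC=4 (depth now 0) [depth=0]
Event 20 (EXEC): [MAIN] PC=4: DEC 5 -> ACC=13 [depth=0]
Event 21 (INT 0): INT 0 arrives: push (MAIN, PC=5), enter IRQ0 at PC=0 (depth now 1) [depth=1]
Event 22 (INT 1): INT 1 arrives: push (IRQ0, PC=0), enter IRQ1 at PC=0 (depth now 2) [depth=2]
Event 23 (EXEC): [IRQ1] PC=0: INC 1 -> ACC=14 [depth=2]
Event 24 (EXEC): [IRQ1] PC=1: IRET -> resume IRQ0 at PC=0 (depth now 1) [depth=1]
Event 25 (EXEC): [IRQ0] PC=0: INC 3 -> ACC=17 [depth=1]
Event 26 (EXEC): [IRQ0] PC=1: IRET -> resume MAIN at PC=5 (depth now 0) [depth=0]
Event 27 (EXEC): [MAIN] PC=5: NOP [depth=0]
Event 28 (EXEC): [MAIN] PC=6: DEC 1 -> ACC=16 [depth=0]
Event 29 (EXEC): [MAIN] PC=7: HALT [depth=0]
Max depth observed: 2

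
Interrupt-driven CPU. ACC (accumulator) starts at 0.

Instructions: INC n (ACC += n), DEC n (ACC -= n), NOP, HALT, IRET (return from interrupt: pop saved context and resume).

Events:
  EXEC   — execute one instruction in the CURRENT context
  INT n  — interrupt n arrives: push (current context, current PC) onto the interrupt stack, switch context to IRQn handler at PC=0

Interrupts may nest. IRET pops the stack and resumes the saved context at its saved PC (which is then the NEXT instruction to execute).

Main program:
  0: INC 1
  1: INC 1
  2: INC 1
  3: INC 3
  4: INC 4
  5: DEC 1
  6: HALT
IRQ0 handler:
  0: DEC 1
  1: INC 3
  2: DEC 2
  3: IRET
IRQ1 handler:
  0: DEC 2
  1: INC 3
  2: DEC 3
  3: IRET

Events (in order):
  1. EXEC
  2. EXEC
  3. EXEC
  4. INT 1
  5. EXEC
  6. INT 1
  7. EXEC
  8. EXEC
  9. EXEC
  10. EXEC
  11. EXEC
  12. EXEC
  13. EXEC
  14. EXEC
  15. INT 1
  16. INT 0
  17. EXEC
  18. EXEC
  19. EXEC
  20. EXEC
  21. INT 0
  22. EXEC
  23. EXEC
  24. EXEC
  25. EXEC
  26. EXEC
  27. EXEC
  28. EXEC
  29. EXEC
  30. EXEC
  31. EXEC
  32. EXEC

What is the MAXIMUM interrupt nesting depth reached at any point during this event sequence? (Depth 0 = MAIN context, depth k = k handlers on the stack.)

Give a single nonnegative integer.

Answer: 2

Derivation:
Event 1 (EXEC): [MAIN] PC=0: INC 1 -> ACC=1 [depth=0]
Event 2 (EXEC): [MAIN] PC=1: INC 1 -> ACC=2 [depth=0]
Event 3 (EXEC): [MAIN] PC=2: INC 1 -> ACC=3 [depth=0]
Event 4 (INT 1): INT 1 arrives: push (MAIN, PC=3), enter IRQ1 at PC=0 (depth now 1) [depth=1]
Event 5 (EXEC): [IRQ1] PC=0: DEC 2 -> ACC=1 [depth=1]
Event 6 (INT 1): INT 1 arrives: push (IRQ1, PC=1), enter IRQ1 at PC=0 (depth now 2) [depth=2]
Event 7 (EXEC): [IRQ1] PC=0: DEC 2 -> ACC=-1 [depth=2]
Event 8 (EXEC): [IRQ1] PC=1: INC 3 -> ACC=2 [depth=2]
Event 9 (EXEC): [IRQ1] PC=2: DEC 3 -> ACC=-1 [depth=2]
Event 10 (EXEC): [IRQ1] PC=3: IRET -> resume IRQ1 at PC=1 (depth now 1) [depth=1]
Event 11 (EXEC): [IRQ1] PC=1: INC 3 -> ACC=2 [depth=1]
Event 12 (EXEC): [IRQ1] PC=2: DEC 3 -> ACC=-1 [depth=1]
Event 13 (EXEC): [IRQ1] PC=3: IRET -> resume MAIN at PC=3 (depth now 0) [depth=0]
Event 14 (EXEC): [MAIN] PC=3: INC 3 -> ACC=2 [depth=0]
Event 15 (INT 1): INT 1 arrives: push (MAIN, PC=4), enter IRQ1 at PC=0 (depth now 1) [depth=1]
Event 16 (INT 0): INT 0 arrives: push (IRQ1, PC=0), enter IRQ0 at PC=0 (depth now 2) [depth=2]
Event 17 (EXEC): [IRQ0] PC=0: DEC 1 -> ACC=1 [depth=2]
Event 18 (EXEC): [IRQ0] PC=1: INC 3 -> ACC=4 [depth=2]
Event 19 (EXEC): [IRQ0] PC=2: DEC 2 -> ACC=2 [depth=2]
Event 20 (EXEC): [IRQ0] PC=3: IRET -> resume IRQ1 at PC=0 (depth now 1) [depth=1]
Event 21 (INT 0): INT 0 arrives: push (IRQ1, PC=0), enter IRQ0 at PC=0 (depth now 2) [depth=2]
Event 22 (EXEC): [IRQ0] PC=0: DEC 1 -> ACC=1 [depth=2]
Event 23 (EXEC): [IRQ0] PC=1: INC 3 -> ACC=4 [depth=2]
Event 24 (EXEC): [IRQ0] PC=2: DEC 2 -> ACC=2 [depth=2]
Event 25 (EXEC): [IRQ0] PC=3: IRET -> resume IRQ1 at PC=0 (depth now 1) [depth=1]
Event 26 (EXEC): [IRQ1] PC=0: DEC 2 -> ACC=0 [depth=1]
Event 27 (EXEC): [IRQ1] PC=1: INC 3 -> ACC=3 [depth=1]
Event 28 (EXEC): [IRQ1] PC=2: DEC 3 -> ACC=0 [depth=1]
Event 29 (EXEC): [IRQ1] PC=3: IRET -> resume MAIN at PC=4 (depth now 0) [depth=0]
Event 30 (EXEC): [MAIN] PC=4: INC 4 -> ACC=4 [depth=0]
Event 31 (EXEC): [MAIN] PC=5: DEC 1 -> ACC=3 [depth=0]
Event 32 (EXEC): [MAIN] PC=6: HALT [depth=0]
Max depth observed: 2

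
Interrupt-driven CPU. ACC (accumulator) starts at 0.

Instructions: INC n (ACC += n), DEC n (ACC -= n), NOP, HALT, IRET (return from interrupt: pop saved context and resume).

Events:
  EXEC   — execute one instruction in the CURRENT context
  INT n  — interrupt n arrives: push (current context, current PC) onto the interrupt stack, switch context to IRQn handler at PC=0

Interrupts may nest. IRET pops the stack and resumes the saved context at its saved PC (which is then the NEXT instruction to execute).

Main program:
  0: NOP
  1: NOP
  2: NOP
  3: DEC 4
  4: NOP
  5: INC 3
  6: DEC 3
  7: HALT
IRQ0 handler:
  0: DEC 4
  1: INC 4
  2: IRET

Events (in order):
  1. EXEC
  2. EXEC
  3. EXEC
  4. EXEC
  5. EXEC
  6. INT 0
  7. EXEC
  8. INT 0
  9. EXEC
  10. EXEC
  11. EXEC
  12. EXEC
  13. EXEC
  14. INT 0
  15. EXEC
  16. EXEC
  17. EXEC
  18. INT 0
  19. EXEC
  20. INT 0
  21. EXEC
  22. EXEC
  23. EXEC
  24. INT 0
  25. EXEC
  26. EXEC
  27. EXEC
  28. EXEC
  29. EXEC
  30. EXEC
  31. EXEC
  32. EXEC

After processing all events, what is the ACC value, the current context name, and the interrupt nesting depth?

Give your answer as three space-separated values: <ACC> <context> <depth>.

Event 1 (EXEC): [MAIN] PC=0: NOP
Event 2 (EXEC): [MAIN] PC=1: NOP
Event 3 (EXEC): [MAIN] PC=2: NOP
Event 4 (EXEC): [MAIN] PC=3: DEC 4 -> ACC=-4
Event 5 (EXEC): [MAIN] PC=4: NOP
Event 6 (INT 0): INT 0 arrives: push (MAIN, PC=5), enter IRQ0 at PC=0 (depth now 1)
Event 7 (EXEC): [IRQ0] PC=0: DEC 4 -> ACC=-8
Event 8 (INT 0): INT 0 arrives: push (IRQ0, PC=1), enter IRQ0 at PC=0 (depth now 2)
Event 9 (EXEC): [IRQ0] PC=0: DEC 4 -> ACC=-12
Event 10 (EXEC): [IRQ0] PC=1: INC 4 -> ACC=-8
Event 11 (EXEC): [IRQ0] PC=2: IRET -> resume IRQ0 at PC=1 (depth now 1)
Event 12 (EXEC): [IRQ0] PC=1: INC 4 -> ACC=-4
Event 13 (EXEC): [IRQ0] PC=2: IRET -> resume MAIN at PC=5 (depth now 0)
Event 14 (INT 0): INT 0 arrives: push (MAIN, PC=5), enter IRQ0 at PC=0 (depth now 1)
Event 15 (EXEC): [IRQ0] PC=0: DEC 4 -> ACC=-8
Event 16 (EXEC): [IRQ0] PC=1: INC 4 -> ACC=-4
Event 17 (EXEC): [IRQ0] PC=2: IRET -> resume MAIN at PC=5 (depth now 0)
Event 18 (INT 0): INT 0 arrives: push (MAIN, PC=5), enter IRQ0 at PC=0 (depth now 1)
Event 19 (EXEC): [IRQ0] PC=0: DEC 4 -> ACC=-8
Event 20 (INT 0): INT 0 arrives: push (IRQ0, PC=1), enter IRQ0 at PC=0 (depth now 2)
Event 21 (EXEC): [IRQ0] PC=0: DEC 4 -> ACC=-12
Event 22 (EXEC): [IRQ0] PC=1: INC 4 -> ACC=-8
Event 23 (EXEC): [IRQ0] PC=2: IRET -> resume IRQ0 at PC=1 (depth now 1)
Event 24 (INT 0): INT 0 arrives: push (IRQ0, PC=1), enter IRQ0 at PC=0 (depth now 2)
Event 25 (EXEC): [IRQ0] PC=0: DEC 4 -> ACC=-12
Event 26 (EXEC): [IRQ0] PC=1: INC 4 -> ACC=-8
Event 27 (EXEC): [IRQ0] PC=2: IRET -> resume IRQ0 at PC=1 (depth now 1)
Event 28 (EXEC): [IRQ0] PC=1: INC 4 -> ACC=-4
Event 29 (EXEC): [IRQ0] PC=2: IRET -> resume MAIN at PC=5 (depth now 0)
Event 30 (EXEC): [MAIN] PC=5: INC 3 -> ACC=-1
Event 31 (EXEC): [MAIN] PC=6: DEC 3 -> ACC=-4
Event 32 (EXEC): [MAIN] PC=7: HALT

Answer: -4 MAIN 0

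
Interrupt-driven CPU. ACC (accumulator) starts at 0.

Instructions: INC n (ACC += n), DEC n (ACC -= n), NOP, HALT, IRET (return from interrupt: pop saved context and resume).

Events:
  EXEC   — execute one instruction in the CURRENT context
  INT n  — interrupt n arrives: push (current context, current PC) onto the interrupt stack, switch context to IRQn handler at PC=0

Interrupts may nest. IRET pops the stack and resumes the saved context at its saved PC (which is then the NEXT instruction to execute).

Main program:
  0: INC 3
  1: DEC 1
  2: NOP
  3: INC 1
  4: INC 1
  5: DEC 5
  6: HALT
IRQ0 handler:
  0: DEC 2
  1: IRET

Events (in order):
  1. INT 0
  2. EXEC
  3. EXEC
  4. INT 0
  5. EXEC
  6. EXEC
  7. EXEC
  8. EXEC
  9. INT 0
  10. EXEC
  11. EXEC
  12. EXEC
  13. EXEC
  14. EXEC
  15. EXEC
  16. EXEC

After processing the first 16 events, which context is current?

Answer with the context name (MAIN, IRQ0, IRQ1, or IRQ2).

Event 1 (INT 0): INT 0 arrives: push (MAIN, PC=0), enter IRQ0 at PC=0 (depth now 1)
Event 2 (EXEC): [IRQ0] PC=0: DEC 2 -> ACC=-2
Event 3 (EXEC): [IRQ0] PC=1: IRET -> resume MAIN at PC=0 (depth now 0)
Event 4 (INT 0): INT 0 arrives: push (MAIN, PC=0), enter IRQ0 at PC=0 (depth now 1)
Event 5 (EXEC): [IRQ0] PC=0: DEC 2 -> ACC=-4
Event 6 (EXEC): [IRQ0] PC=1: IRET -> resume MAIN at PC=0 (depth now 0)
Event 7 (EXEC): [MAIN] PC=0: INC 3 -> ACC=-1
Event 8 (EXEC): [MAIN] PC=1: DEC 1 -> ACC=-2
Event 9 (INT 0): INT 0 arrives: push (MAIN, PC=2), enter IRQ0 at PC=0 (depth now 1)
Event 10 (EXEC): [IRQ0] PC=0: DEC 2 -> ACC=-4
Event 11 (EXEC): [IRQ0] PC=1: IRET -> resume MAIN at PC=2 (depth now 0)
Event 12 (EXEC): [MAIN] PC=2: NOP
Event 13 (EXEC): [MAIN] PC=3: INC 1 -> ACC=-3
Event 14 (EXEC): [MAIN] PC=4: INC 1 -> ACC=-2
Event 15 (EXEC): [MAIN] PC=5: DEC 5 -> ACC=-7
Event 16 (EXEC): [MAIN] PC=6: HALT

Answer: MAIN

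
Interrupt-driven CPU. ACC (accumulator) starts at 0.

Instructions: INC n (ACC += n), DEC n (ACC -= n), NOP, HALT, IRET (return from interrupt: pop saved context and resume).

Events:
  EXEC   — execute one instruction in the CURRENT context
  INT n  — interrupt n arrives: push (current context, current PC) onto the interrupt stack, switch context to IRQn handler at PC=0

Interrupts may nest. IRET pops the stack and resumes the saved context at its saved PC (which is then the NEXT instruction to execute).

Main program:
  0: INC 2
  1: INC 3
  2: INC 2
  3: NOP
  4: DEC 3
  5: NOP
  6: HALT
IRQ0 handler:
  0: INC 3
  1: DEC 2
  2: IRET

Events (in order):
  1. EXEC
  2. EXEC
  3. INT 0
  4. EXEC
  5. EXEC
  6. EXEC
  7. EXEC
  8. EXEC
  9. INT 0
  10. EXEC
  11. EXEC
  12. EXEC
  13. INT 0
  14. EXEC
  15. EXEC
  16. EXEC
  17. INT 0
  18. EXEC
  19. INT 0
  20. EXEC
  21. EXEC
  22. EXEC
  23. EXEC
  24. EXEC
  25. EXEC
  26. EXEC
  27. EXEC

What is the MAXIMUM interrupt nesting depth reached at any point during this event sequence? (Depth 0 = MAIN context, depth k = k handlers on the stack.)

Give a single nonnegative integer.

Event 1 (EXEC): [MAIN] PC=0: INC 2 -> ACC=2 [depth=0]
Event 2 (EXEC): [MAIN] PC=1: INC 3 -> ACC=5 [depth=0]
Event 3 (INT 0): INT 0 arrives: push (MAIN, PC=2), enter IRQ0 at PC=0 (depth now 1) [depth=1]
Event 4 (EXEC): [IRQ0] PC=0: INC 3 -> ACC=8 [depth=1]
Event 5 (EXEC): [IRQ0] PC=1: DEC 2 -> ACC=6 [depth=1]
Event 6 (EXEC): [IRQ0] PC=2: IRET -> resume MAIN at PC=2 (depth now 0) [depth=0]
Event 7 (EXEC): [MAIN] PC=2: INC 2 -> ACC=8 [depth=0]
Event 8 (EXEC): [MAIN] PC=3: NOP [depth=0]
Event 9 (INT 0): INT 0 arrives: push (MAIN, PC=4), enter IRQ0 at PC=0 (depth now 1) [depth=1]
Event 10 (EXEC): [IRQ0] PC=0: INC 3 -> ACC=11 [depth=1]
Event 11 (EXEC): [IRQ0] PC=1: DEC 2 -> ACC=9 [depth=1]
Event 12 (EXEC): [IRQ0] PC=2: IRET -> resume MAIN at PC=4 (depth now 0) [depth=0]
Event 13 (INT 0): INT 0 arrives: push (MAIN, PC=4), enter IRQ0 at PC=0 (depth now 1) [depth=1]
Event 14 (EXEC): [IRQ0] PC=0: INC 3 -> ACC=12 [depth=1]
Event 15 (EXEC): [IRQ0] PC=1: DEC 2 -> ACC=10 [depth=1]
Event 16 (EXEC): [IRQ0] PC=2: IRET -> resume MAIN at PC=4 (depth now 0) [depth=0]
Event 17 (INT 0): INT 0 arrives: push (MAIN, PC=4), enter IRQ0 at PC=0 (depth now 1) [depth=1]
Event 18 (EXEC): [IRQ0] PC=0: INC 3 -> ACC=13 [depth=1]
Event 19 (INT 0): INT 0 arrives: push (IRQ0, PC=1), enter IRQ0 at PC=0 (depth now 2) [depth=2]
Event 20 (EXEC): [IRQ0] PC=0: INC 3 -> ACC=16 [depth=2]
Event 21 (EXEC): [IRQ0] PC=1: DEC 2 -> ACC=14 [depth=2]
Event 22 (EXEC): [IRQ0] PC=2: IRET -> resume IRQ0 at PC=1 (depth now 1) [depth=1]
Event 23 (EXEC): [IRQ0] PC=1: DEC 2 -> ACC=12 [depth=1]
Event 24 (EXEC): [IRQ0] PC=2: IRET -> resume MAIN at PC=4 (depth now 0) [depth=0]
Event 25 (EXEC): [MAIN] PC=4: DEC 3 -> ACC=9 [depth=0]
Event 26 (EXEC): [MAIN] PC=5: NOP [depth=0]
Event 27 (EXEC): [MAIN] PC=6: HALT [depth=0]
Max depth observed: 2

Answer: 2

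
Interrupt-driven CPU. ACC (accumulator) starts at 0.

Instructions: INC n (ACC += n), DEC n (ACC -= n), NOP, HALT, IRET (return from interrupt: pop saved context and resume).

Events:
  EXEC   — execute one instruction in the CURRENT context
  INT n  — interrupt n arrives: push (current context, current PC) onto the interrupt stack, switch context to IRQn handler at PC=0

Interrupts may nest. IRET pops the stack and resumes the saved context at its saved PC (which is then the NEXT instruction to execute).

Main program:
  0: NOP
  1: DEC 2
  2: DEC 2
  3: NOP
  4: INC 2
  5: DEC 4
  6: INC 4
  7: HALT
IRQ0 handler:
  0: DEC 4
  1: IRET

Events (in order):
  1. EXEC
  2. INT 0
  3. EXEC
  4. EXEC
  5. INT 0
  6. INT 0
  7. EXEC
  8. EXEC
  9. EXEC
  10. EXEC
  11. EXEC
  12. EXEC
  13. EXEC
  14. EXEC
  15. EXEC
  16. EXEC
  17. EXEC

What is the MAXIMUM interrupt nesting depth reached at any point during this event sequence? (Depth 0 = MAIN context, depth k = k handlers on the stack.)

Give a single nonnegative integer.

Event 1 (EXEC): [MAIN] PC=0: NOP [depth=0]
Event 2 (INT 0): INT 0 arrives: push (MAIN, PC=1), enter IRQ0 at PC=0 (depth now 1) [depth=1]
Event 3 (EXEC): [IRQ0] PC=0: DEC 4 -> ACC=-4 [depth=1]
Event 4 (EXEC): [IRQ0] PC=1: IRET -> resume MAIN at PC=1 (depth now 0) [depth=0]
Event 5 (INT 0): INT 0 arrives: push (MAIN, PC=1), enter IRQ0 at PC=0 (depth now 1) [depth=1]
Event 6 (INT 0): INT 0 arrives: push (IRQ0, PC=0), enter IRQ0 at PC=0 (depth now 2) [depth=2]
Event 7 (EXEC): [IRQ0] PC=0: DEC 4 -> ACC=-8 [depth=2]
Event 8 (EXEC): [IRQ0] PC=1: IRET -> resume IRQ0 at PC=0 (depth now 1) [depth=1]
Event 9 (EXEC): [IRQ0] PC=0: DEC 4 -> ACC=-12 [depth=1]
Event 10 (EXEC): [IRQ0] PC=1: IRET -> resume MAIN at PC=1 (depth now 0) [depth=0]
Event 11 (EXEC): [MAIN] PC=1: DEC 2 -> ACC=-14 [depth=0]
Event 12 (EXEC): [MAIN] PC=2: DEC 2 -> ACC=-16 [depth=0]
Event 13 (EXEC): [MAIN] PC=3: NOP [depth=0]
Event 14 (EXEC): [MAIN] PC=4: INC 2 -> ACC=-14 [depth=0]
Event 15 (EXEC): [MAIN] PC=5: DEC 4 -> ACC=-18 [depth=0]
Event 16 (EXEC): [MAIN] PC=6: INC 4 -> ACC=-14 [depth=0]
Event 17 (EXEC): [MAIN] PC=7: HALT [depth=0]
Max depth observed: 2

Answer: 2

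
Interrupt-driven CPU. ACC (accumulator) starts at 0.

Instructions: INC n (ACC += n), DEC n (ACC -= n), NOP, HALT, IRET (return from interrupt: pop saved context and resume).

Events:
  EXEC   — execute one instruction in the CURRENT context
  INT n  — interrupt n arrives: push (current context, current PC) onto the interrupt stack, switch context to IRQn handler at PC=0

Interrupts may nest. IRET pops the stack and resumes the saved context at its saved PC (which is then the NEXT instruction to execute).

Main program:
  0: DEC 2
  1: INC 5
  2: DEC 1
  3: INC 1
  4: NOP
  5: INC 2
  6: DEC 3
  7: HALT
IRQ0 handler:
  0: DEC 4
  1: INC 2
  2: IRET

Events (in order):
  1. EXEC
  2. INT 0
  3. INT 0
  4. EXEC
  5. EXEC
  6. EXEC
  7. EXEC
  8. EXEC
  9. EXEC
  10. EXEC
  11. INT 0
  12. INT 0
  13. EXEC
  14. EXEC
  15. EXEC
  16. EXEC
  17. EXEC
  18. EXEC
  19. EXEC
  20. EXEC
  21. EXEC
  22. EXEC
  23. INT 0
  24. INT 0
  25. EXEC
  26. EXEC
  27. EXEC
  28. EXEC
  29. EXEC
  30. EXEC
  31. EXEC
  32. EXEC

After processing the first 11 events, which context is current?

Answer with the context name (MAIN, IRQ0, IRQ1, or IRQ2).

Event 1 (EXEC): [MAIN] PC=0: DEC 2 -> ACC=-2
Event 2 (INT 0): INT 0 arrives: push (MAIN, PC=1), enter IRQ0 at PC=0 (depth now 1)
Event 3 (INT 0): INT 0 arrives: push (IRQ0, PC=0), enter IRQ0 at PC=0 (depth now 2)
Event 4 (EXEC): [IRQ0] PC=0: DEC 4 -> ACC=-6
Event 5 (EXEC): [IRQ0] PC=1: INC 2 -> ACC=-4
Event 6 (EXEC): [IRQ0] PC=2: IRET -> resume IRQ0 at PC=0 (depth now 1)
Event 7 (EXEC): [IRQ0] PC=0: DEC 4 -> ACC=-8
Event 8 (EXEC): [IRQ0] PC=1: INC 2 -> ACC=-6
Event 9 (EXEC): [IRQ0] PC=2: IRET -> resume MAIN at PC=1 (depth now 0)
Event 10 (EXEC): [MAIN] PC=1: INC 5 -> ACC=-1
Event 11 (INT 0): INT 0 arrives: push (MAIN, PC=2), enter IRQ0 at PC=0 (depth now 1)

Answer: IRQ0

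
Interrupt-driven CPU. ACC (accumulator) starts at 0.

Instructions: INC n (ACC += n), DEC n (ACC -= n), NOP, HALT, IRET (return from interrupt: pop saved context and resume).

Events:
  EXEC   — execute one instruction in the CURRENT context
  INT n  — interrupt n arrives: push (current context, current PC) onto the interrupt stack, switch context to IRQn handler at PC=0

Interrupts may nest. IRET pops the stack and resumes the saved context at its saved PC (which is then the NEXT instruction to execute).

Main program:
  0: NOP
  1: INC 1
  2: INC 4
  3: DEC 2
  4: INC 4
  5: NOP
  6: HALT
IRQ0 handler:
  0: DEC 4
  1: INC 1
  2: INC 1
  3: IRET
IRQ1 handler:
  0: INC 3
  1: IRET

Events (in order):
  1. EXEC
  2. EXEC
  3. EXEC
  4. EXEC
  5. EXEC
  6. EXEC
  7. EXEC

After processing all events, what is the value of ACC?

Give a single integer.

Event 1 (EXEC): [MAIN] PC=0: NOP
Event 2 (EXEC): [MAIN] PC=1: INC 1 -> ACC=1
Event 3 (EXEC): [MAIN] PC=2: INC 4 -> ACC=5
Event 4 (EXEC): [MAIN] PC=3: DEC 2 -> ACC=3
Event 5 (EXEC): [MAIN] PC=4: INC 4 -> ACC=7
Event 6 (EXEC): [MAIN] PC=5: NOP
Event 7 (EXEC): [MAIN] PC=6: HALT

Answer: 7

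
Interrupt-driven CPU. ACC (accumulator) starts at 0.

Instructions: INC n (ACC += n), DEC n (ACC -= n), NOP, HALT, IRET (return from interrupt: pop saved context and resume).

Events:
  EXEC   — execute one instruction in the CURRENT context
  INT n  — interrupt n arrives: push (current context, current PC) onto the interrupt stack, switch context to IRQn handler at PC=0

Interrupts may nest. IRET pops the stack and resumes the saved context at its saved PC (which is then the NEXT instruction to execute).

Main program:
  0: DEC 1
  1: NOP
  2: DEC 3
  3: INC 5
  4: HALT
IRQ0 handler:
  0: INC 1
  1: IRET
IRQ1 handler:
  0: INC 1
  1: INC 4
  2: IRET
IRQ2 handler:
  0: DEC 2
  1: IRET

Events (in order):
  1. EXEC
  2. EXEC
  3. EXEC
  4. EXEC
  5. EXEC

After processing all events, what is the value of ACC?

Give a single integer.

Event 1 (EXEC): [MAIN] PC=0: DEC 1 -> ACC=-1
Event 2 (EXEC): [MAIN] PC=1: NOP
Event 3 (EXEC): [MAIN] PC=2: DEC 3 -> ACC=-4
Event 4 (EXEC): [MAIN] PC=3: INC 5 -> ACC=1
Event 5 (EXEC): [MAIN] PC=4: HALT

Answer: 1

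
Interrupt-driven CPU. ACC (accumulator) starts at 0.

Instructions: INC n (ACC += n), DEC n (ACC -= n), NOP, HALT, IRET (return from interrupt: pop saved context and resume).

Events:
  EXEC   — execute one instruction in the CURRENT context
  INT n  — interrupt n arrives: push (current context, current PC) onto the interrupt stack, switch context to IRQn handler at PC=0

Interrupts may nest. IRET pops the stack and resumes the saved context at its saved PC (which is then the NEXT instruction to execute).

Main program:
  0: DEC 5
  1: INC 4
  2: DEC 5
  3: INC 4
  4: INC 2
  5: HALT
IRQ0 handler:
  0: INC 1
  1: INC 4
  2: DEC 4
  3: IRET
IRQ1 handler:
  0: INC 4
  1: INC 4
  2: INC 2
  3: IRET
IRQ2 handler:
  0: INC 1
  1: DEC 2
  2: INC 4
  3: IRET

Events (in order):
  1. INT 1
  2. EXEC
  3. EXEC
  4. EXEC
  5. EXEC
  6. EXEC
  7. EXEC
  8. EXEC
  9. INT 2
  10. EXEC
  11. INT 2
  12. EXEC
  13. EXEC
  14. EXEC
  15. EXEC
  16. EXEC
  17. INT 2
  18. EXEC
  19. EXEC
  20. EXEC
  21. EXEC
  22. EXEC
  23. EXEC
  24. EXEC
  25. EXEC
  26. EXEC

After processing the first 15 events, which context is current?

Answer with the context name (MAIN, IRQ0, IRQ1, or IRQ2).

Event 1 (INT 1): INT 1 arrives: push (MAIN, PC=0), enter IRQ1 at PC=0 (depth now 1)
Event 2 (EXEC): [IRQ1] PC=0: INC 4 -> ACC=4
Event 3 (EXEC): [IRQ1] PC=1: INC 4 -> ACC=8
Event 4 (EXEC): [IRQ1] PC=2: INC 2 -> ACC=10
Event 5 (EXEC): [IRQ1] PC=3: IRET -> resume MAIN at PC=0 (depth now 0)
Event 6 (EXEC): [MAIN] PC=0: DEC 5 -> ACC=5
Event 7 (EXEC): [MAIN] PC=1: INC 4 -> ACC=9
Event 8 (EXEC): [MAIN] PC=2: DEC 5 -> ACC=4
Event 9 (INT 2): INT 2 arrives: push (MAIN, PC=3), enter IRQ2 at PC=0 (depth now 1)
Event 10 (EXEC): [IRQ2] PC=0: INC 1 -> ACC=5
Event 11 (INT 2): INT 2 arrives: push (IRQ2, PC=1), enter IRQ2 at PC=0 (depth now 2)
Event 12 (EXEC): [IRQ2] PC=0: INC 1 -> ACC=6
Event 13 (EXEC): [IRQ2] PC=1: DEC 2 -> ACC=4
Event 14 (EXEC): [IRQ2] PC=2: INC 4 -> ACC=8
Event 15 (EXEC): [IRQ2] PC=3: IRET -> resume IRQ2 at PC=1 (depth now 1)

Answer: IRQ2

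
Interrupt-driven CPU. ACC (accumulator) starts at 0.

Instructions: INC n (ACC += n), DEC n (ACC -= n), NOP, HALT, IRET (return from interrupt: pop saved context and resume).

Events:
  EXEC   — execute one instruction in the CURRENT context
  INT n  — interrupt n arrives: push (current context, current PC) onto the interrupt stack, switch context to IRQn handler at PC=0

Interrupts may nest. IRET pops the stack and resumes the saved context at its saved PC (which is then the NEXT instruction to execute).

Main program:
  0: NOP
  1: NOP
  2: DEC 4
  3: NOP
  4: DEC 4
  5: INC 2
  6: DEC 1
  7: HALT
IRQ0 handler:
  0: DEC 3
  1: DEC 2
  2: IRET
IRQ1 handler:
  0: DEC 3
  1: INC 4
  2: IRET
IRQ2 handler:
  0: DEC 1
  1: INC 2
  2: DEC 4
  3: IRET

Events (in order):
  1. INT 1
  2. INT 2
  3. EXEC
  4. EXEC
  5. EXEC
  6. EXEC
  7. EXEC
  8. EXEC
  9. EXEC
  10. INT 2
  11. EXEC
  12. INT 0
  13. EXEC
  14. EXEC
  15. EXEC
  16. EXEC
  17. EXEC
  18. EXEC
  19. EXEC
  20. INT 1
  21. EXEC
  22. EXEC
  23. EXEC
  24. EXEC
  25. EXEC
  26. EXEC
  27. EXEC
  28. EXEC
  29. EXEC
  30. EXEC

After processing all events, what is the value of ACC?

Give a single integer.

Event 1 (INT 1): INT 1 arrives: push (MAIN, PC=0), enter IRQ1 at PC=0 (depth now 1)
Event 2 (INT 2): INT 2 arrives: push (IRQ1, PC=0), enter IRQ2 at PC=0 (depth now 2)
Event 3 (EXEC): [IRQ2] PC=0: DEC 1 -> ACC=-1
Event 4 (EXEC): [IRQ2] PC=1: INC 2 -> ACC=1
Event 5 (EXEC): [IRQ2] PC=2: DEC 4 -> ACC=-3
Event 6 (EXEC): [IRQ2] PC=3: IRET -> resume IRQ1 at PC=0 (depth now 1)
Event 7 (EXEC): [IRQ1] PC=0: DEC 3 -> ACC=-6
Event 8 (EXEC): [IRQ1] PC=1: INC 4 -> ACC=-2
Event 9 (EXEC): [IRQ1] PC=2: IRET -> resume MAIN at PC=0 (depth now 0)
Event 10 (INT 2): INT 2 arrives: push (MAIN, PC=0), enter IRQ2 at PC=0 (depth now 1)
Event 11 (EXEC): [IRQ2] PC=0: DEC 1 -> ACC=-3
Event 12 (INT 0): INT 0 arrives: push (IRQ2, PC=1), enter IRQ0 at PC=0 (depth now 2)
Event 13 (EXEC): [IRQ0] PC=0: DEC 3 -> ACC=-6
Event 14 (EXEC): [IRQ0] PC=1: DEC 2 -> ACC=-8
Event 15 (EXEC): [IRQ0] PC=2: IRET -> resume IRQ2 at PC=1 (depth now 1)
Event 16 (EXEC): [IRQ2] PC=1: INC 2 -> ACC=-6
Event 17 (EXEC): [IRQ2] PC=2: DEC 4 -> ACC=-10
Event 18 (EXEC): [IRQ2] PC=3: IRET -> resume MAIN at PC=0 (depth now 0)
Event 19 (EXEC): [MAIN] PC=0: NOP
Event 20 (INT 1): INT 1 arrives: push (MAIN, PC=1), enter IRQ1 at PC=0 (depth now 1)
Event 21 (EXEC): [IRQ1] PC=0: DEC 3 -> ACC=-13
Event 22 (EXEC): [IRQ1] PC=1: INC 4 -> ACC=-9
Event 23 (EXEC): [IRQ1] PC=2: IRET -> resume MAIN at PC=1 (depth now 0)
Event 24 (EXEC): [MAIN] PC=1: NOP
Event 25 (EXEC): [MAIN] PC=2: DEC 4 -> ACC=-13
Event 26 (EXEC): [MAIN] PC=3: NOP
Event 27 (EXEC): [MAIN] PC=4: DEC 4 -> ACC=-17
Event 28 (EXEC): [MAIN] PC=5: INC 2 -> ACC=-15
Event 29 (EXEC): [MAIN] PC=6: DEC 1 -> ACC=-16
Event 30 (EXEC): [MAIN] PC=7: HALT

Answer: -16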